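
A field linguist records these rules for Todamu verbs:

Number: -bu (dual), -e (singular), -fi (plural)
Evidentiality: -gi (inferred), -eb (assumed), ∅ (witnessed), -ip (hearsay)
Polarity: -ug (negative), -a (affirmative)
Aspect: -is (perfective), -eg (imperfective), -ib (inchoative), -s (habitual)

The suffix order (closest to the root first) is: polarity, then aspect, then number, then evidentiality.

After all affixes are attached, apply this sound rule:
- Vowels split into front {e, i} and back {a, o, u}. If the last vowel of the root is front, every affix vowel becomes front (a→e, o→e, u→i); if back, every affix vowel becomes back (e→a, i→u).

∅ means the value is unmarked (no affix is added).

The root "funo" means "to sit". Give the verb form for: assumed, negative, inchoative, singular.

Attach polarity negative -ug → funoug.
Attach aspect inchoative -ib → funougib.
Attach number singular -e → funougibe.
Attach evidentiality assumed -eb → funougibeeb.
Apply vowel harmony: funougibeeb → funougubaab.

funougubaab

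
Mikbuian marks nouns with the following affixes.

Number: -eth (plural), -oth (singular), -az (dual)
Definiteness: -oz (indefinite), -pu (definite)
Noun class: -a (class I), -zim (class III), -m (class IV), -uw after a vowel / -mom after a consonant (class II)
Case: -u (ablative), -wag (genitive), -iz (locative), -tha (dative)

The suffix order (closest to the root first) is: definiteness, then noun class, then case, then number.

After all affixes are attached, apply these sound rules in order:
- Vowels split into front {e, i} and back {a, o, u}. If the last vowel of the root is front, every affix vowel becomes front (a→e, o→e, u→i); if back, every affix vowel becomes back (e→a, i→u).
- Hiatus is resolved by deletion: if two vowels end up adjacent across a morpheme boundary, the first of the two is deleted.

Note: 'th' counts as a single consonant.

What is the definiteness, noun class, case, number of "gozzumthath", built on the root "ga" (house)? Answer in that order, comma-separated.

indefinite, class III, dative, plural

Segment: ga-oz-zim-tha-eth.
definiteness: -oz → indefinite.
noun class: -zim → class III.
case: -tha → dative.
number: -eth → plural.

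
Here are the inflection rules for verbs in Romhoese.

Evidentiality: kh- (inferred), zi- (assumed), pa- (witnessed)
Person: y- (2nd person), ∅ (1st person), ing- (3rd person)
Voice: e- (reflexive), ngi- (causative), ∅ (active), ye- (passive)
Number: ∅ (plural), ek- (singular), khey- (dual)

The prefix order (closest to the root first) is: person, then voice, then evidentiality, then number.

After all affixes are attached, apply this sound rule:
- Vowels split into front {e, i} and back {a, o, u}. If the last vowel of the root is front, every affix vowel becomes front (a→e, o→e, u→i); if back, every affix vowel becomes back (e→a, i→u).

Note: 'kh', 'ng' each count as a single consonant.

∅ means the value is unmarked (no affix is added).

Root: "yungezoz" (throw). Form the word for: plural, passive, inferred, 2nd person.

khyayyungezoz

Attach person 2nd person y- → yyungezoz.
Attach voice passive ye- → yeyyungezoz.
Attach evidentiality inferred kh- → khyeyyungezoz.
number = plural: zero marking, form stays khyeyyungezoz.
Apply vowel harmony: khyeyyungezoz → khyayyungezoz.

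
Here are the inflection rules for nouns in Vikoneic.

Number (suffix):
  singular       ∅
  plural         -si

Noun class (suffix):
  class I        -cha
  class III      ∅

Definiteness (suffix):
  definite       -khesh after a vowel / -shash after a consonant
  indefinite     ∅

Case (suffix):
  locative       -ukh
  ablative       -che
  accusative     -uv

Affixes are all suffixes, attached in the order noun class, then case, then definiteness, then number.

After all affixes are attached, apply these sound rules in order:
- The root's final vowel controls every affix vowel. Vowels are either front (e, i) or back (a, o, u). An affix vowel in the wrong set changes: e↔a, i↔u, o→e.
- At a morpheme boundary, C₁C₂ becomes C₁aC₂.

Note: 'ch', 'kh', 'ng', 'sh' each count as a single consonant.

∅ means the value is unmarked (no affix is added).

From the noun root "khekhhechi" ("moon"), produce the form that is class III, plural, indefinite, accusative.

noun class = class III: zero marking, form stays khekhhechi.
Attach case accusative -uv → khekhhechiuv.
definiteness = indefinite: zero marking, form stays khekhhechiuv.
Attach number plural -si → khekhhechiuvsi.
Apply vowel harmony: khekhhechiuvsi → khekhhechiivsi.
Apply epenthesis: khekhhechiivsi → khekhhechiivasi.

khekhhechiivasi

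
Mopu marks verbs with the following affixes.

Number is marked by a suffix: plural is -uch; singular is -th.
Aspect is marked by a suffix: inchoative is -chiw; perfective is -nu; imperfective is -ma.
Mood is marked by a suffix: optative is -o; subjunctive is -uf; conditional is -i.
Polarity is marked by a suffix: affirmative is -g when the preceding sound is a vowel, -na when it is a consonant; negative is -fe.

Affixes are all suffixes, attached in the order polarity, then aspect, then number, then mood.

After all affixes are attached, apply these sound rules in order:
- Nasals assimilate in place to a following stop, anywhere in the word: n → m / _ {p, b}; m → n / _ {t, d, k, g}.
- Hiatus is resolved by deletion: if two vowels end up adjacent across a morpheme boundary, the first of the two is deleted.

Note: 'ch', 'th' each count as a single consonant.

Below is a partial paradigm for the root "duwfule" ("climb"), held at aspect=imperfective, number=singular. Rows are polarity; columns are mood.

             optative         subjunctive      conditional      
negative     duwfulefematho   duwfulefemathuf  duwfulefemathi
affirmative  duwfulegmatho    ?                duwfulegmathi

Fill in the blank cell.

duwfulegmathuf

Attach polarity affirmative -g (after vowel 'e') → duwfuleg.
Attach aspect imperfective -ma → duwfulegma.
Attach number singular -th → duwfulegmath.
Attach mood subjunctive -uf → duwfulegmathuf.
Nasal assimilation: no change.
Vowel deletion: no change.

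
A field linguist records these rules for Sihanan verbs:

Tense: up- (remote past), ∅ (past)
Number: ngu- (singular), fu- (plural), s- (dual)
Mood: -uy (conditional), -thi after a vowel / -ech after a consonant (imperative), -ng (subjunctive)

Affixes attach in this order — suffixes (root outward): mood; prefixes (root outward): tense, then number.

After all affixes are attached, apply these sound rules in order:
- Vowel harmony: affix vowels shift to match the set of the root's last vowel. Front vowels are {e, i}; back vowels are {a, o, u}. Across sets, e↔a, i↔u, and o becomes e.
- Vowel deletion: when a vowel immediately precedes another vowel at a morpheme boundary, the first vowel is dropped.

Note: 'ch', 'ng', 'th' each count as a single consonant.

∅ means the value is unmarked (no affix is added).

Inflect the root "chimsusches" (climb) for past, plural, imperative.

tense = past: zero marking, form stays chimsusches.
Attach number plural fu- → fuchimsusches.
Attach mood imperative -ech (after consonant 's') → fuchimsuschesech.
Apply vowel harmony: fuchimsuschesech → fichimsuschesech.
Vowel deletion: no change.

fichimsuschesech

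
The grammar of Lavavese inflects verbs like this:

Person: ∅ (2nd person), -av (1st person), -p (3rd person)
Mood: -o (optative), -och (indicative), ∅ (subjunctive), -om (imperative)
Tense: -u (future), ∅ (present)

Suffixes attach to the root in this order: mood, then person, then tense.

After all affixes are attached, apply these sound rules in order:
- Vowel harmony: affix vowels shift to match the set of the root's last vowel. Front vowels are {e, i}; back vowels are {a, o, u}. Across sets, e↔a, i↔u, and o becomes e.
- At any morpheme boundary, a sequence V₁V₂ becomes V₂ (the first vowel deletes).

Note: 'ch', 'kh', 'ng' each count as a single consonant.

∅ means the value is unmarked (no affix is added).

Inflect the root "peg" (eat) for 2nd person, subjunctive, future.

pegi

mood = subjunctive: zero marking, form stays peg.
person = 2nd person: zero marking, form stays peg.
Attach tense future -u → pegu.
Apply vowel harmony: pegu → pegi.
Vowel deletion: no change.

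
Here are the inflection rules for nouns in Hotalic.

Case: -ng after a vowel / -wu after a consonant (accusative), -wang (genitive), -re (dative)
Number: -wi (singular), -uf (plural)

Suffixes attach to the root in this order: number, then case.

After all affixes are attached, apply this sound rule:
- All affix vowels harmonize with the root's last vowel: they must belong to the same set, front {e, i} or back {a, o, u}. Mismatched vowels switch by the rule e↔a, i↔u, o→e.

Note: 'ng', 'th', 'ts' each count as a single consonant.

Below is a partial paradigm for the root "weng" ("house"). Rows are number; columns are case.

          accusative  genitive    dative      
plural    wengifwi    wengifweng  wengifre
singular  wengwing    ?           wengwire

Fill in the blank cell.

Attach number singular -wi → wengwi.
Attach case genitive -wang → wengwiwang.
Apply vowel harmony: wengwiwang → wengwiweng.

wengwiweng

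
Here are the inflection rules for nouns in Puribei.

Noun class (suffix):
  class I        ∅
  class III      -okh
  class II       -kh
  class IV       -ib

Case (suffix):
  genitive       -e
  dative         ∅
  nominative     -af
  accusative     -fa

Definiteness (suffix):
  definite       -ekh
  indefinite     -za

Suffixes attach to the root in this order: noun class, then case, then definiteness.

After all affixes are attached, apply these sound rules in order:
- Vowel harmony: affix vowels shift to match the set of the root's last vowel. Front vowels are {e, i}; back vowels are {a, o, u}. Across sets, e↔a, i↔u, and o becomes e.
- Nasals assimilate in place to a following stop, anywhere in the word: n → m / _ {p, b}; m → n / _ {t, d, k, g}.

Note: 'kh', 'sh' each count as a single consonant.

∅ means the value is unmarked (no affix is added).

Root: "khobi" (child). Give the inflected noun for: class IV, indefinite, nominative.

khobiibefze

Attach noun class class IV -ib → khobiib.
Attach case nominative -af → khobiibaf.
Attach definiteness indefinite -za → khobiibafza.
Apply vowel harmony: khobiibafza → khobiibefze.
Nasal assimilation: no change.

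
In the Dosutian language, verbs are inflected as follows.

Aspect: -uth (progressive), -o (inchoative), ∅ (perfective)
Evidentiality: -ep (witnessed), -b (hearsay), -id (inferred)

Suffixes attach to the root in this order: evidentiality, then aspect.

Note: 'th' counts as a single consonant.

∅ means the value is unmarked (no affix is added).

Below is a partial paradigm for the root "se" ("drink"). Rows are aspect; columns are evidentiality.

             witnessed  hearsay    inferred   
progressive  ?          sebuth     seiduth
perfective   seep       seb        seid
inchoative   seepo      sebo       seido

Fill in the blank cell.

Attach evidentiality witnessed -ep → seep.
Attach aspect progressive -uth → seeputh.

seeputh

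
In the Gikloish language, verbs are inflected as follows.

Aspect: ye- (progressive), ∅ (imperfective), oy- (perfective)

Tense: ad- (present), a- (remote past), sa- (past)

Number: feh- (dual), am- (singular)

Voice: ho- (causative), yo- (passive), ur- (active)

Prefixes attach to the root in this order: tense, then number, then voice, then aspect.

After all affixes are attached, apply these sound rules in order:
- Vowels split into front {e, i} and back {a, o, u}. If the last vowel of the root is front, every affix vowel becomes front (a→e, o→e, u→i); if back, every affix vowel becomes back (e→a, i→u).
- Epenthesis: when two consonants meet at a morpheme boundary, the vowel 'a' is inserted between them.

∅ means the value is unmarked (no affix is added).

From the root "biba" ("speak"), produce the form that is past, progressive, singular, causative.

Attach tense past sa- → sabiba.
Attach number singular am- → amsabiba.
Attach voice causative ho- → hoamsabiba.
Attach aspect progressive ye- → yehoamsabiba.
Apply vowel harmony: yehoamsabiba → yahoamsabiba.
Apply epenthesis: yahoamsabiba → yahoamasabiba.

yahoamasabiba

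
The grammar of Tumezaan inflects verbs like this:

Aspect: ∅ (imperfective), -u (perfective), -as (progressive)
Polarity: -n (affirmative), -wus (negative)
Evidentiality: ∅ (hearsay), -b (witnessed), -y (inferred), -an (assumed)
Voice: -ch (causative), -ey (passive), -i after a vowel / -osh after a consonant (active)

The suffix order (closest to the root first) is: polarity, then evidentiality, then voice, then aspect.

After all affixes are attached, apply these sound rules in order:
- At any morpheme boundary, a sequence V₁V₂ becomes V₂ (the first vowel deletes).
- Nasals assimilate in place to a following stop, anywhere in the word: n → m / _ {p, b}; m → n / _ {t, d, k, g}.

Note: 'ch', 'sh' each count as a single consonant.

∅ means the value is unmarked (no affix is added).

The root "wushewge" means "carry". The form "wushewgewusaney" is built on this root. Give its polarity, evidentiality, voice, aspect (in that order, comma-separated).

Segment: wushewge-wus-an-ey.
polarity: -wus → negative.
evidentiality: -an → assumed.
voice: -ey → passive.
aspect: ∅ → imperfective.

negative, assumed, passive, imperfective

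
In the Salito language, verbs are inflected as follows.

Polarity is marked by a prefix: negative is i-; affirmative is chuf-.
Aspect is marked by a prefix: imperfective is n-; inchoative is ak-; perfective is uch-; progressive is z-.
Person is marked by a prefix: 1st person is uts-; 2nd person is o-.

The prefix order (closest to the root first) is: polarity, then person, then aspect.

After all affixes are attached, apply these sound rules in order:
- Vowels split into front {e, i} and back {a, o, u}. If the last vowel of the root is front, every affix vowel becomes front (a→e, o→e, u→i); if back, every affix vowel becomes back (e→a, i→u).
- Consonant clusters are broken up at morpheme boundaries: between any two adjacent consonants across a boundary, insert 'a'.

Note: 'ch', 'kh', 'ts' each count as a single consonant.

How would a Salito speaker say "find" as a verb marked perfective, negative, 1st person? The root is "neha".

Attach polarity negative i- → ineha.
Attach person 1st person uts- → utsineha.
Attach aspect perfective uch- → uchutsineha.
Apply vowel harmony: uchutsineha → uchutsuneha.
Epenthesis: no change.

uchutsuneha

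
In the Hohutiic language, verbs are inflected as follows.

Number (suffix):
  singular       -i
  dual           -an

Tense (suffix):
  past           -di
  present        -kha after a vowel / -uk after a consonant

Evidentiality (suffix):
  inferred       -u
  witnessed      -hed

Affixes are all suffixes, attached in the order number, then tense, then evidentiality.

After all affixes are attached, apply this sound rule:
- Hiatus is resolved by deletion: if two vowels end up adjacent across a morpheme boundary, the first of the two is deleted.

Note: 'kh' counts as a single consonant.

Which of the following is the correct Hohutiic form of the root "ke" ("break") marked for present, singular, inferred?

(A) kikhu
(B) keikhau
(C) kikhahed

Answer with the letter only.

Attach number singular -i → kei.
Attach tense present -kha (after vowel 'i') → keikha.
Attach evidentiality inferred -u → keikhau.
Apply vowel deletion: keikhau → kikhu.
So the correct form is kikhu, option (A).
(B) keikhau is wrong: it fails to apply the sound rule(s).
(C) kikhahed is wrong: it uses witnessed instead of inferred for evidentiality.

A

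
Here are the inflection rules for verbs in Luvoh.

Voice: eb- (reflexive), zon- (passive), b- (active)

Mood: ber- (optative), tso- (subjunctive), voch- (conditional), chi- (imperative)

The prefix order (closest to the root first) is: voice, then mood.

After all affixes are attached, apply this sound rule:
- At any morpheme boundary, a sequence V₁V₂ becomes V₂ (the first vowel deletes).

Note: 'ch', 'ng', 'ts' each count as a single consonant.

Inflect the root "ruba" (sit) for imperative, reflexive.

Attach voice reflexive eb- → ebruba.
Attach mood imperative chi- → chiebruba.
Apply vowel deletion: chiebruba → chebruba.

chebruba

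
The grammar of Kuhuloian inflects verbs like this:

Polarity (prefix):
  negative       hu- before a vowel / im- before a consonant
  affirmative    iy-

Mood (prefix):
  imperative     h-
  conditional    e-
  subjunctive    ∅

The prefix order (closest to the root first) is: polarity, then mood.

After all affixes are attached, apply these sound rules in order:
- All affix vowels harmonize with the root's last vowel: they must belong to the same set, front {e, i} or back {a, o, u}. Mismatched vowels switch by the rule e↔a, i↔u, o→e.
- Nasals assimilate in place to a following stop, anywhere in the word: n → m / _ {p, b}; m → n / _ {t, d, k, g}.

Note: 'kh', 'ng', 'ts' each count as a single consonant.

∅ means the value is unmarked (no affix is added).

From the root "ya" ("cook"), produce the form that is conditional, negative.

aumya

Attach polarity negative im- (before consonant 'y') → imya.
Attach mood conditional e- → eimya.
Apply vowel harmony: eimya → aumya.
Nasal assimilation: no change.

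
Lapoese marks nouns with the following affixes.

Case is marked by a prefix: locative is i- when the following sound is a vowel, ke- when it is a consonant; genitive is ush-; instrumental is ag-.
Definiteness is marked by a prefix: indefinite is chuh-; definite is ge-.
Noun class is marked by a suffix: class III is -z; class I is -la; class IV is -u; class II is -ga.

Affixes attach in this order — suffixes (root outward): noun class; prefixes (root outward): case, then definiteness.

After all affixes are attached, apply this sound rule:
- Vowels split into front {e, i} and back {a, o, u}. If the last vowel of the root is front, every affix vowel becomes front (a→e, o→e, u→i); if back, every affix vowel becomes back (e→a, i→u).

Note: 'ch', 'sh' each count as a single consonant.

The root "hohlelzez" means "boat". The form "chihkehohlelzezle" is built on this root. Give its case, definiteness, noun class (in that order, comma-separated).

locative, indefinite, class I

Segment: chuh-ke-hohlelzez-la.
case: i/ke- → locative.
definiteness: chuh- → indefinite.
noun class: -la → class I.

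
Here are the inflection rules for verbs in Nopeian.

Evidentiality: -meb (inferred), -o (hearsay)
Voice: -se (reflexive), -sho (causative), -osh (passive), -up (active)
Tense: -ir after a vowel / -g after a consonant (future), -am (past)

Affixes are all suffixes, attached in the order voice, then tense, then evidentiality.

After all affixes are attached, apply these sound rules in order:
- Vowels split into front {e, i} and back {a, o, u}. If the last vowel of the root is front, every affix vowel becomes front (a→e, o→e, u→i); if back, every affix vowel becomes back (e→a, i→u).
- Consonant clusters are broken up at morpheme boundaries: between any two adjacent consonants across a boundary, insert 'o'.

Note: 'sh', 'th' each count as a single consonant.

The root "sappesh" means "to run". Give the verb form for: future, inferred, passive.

Attach voice passive -osh → sappeshosh.
Attach tense future -g (after consonant 'sh') → sappeshoshg.
Attach evidentiality inferred -meb → sappeshoshgmeb.
Apply vowel harmony: sappeshoshgmeb → sappesheshgmeb.
Apply epenthesis: sappesheshgmeb → sappesheshogomeb.

sappesheshogomeb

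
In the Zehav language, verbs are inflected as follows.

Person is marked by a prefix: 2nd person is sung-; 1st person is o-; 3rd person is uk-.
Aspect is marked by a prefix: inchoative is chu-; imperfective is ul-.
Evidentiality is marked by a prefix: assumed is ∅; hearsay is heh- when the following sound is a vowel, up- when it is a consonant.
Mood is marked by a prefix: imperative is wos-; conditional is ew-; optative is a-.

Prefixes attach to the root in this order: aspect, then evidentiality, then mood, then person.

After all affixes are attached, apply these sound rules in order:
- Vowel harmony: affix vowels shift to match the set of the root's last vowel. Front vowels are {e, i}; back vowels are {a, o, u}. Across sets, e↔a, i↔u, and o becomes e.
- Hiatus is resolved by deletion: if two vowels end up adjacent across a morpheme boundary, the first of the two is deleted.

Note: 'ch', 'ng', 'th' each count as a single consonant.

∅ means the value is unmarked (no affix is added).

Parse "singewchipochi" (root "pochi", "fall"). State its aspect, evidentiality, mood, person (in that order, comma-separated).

inchoative, assumed, conditional, 2nd person

Segment: sung-ew-chu-pochi.
aspect: chu- → inchoative.
evidentiality: ∅ → assumed.
mood: ew- → conditional.
person: sung- → 2nd person.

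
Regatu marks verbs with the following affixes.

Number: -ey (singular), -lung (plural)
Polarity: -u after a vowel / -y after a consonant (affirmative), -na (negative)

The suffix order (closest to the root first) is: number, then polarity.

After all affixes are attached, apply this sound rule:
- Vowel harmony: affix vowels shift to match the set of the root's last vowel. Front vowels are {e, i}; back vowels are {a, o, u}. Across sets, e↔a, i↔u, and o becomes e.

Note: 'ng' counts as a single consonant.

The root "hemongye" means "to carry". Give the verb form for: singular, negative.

hemongyeeyne

Attach number singular -ey → hemongyeey.
Attach polarity negative -na → hemongyeeyna.
Apply vowel harmony: hemongyeeyna → hemongyeeyne.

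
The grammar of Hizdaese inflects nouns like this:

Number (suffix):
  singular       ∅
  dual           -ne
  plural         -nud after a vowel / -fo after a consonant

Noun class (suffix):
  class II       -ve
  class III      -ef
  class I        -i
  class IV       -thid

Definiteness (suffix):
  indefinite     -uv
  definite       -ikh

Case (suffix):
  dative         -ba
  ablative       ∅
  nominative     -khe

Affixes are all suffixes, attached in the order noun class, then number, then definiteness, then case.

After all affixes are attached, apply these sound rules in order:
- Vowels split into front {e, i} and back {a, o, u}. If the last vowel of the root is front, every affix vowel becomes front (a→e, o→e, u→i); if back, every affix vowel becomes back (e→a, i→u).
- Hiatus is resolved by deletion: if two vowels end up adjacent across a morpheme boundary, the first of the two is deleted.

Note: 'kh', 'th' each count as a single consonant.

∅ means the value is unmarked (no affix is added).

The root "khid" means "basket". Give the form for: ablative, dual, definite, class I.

khidinikh

Attach noun class class I -i → khidi.
Attach number dual -ne → khidine.
Attach definiteness definite -ikh → khidineikh.
case = ablative: zero marking, form stays khidineikh.
Vowel harmony: no change.
Apply vowel deletion: khidineikh → khidinikh.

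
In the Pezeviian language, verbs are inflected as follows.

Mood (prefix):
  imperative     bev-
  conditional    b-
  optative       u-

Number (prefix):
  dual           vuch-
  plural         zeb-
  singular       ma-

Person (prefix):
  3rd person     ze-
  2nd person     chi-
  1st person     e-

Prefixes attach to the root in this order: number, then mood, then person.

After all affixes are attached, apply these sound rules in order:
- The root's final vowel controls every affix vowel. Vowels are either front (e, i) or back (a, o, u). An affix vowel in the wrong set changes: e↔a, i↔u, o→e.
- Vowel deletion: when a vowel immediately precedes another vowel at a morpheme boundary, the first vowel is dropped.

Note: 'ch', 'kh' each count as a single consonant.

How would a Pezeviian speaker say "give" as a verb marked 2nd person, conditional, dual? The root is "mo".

chubvuchmo

Attach number dual vuch- → vuchmo.
Attach mood conditional b- → bvuchmo.
Attach person 2nd person chi- → chibvuchmo.
Apply vowel harmony: chibvuchmo → chubvuchmo.
Vowel deletion: no change.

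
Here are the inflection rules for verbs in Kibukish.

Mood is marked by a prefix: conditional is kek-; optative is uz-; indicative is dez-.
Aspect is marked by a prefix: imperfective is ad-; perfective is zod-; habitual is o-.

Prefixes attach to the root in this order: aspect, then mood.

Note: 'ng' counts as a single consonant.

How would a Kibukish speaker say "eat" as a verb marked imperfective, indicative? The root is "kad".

dezadkad

Attach aspect imperfective ad- → adkad.
Attach mood indicative dez- → dezadkad.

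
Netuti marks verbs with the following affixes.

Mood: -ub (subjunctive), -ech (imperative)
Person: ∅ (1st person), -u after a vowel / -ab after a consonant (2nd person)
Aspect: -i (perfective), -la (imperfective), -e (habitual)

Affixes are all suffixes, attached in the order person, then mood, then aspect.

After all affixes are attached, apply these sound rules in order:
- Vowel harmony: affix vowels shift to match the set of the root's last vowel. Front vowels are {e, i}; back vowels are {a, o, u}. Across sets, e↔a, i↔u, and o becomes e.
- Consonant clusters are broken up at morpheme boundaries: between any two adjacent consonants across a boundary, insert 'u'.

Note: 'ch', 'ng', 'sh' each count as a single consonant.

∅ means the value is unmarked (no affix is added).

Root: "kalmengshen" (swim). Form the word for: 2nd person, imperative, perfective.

Attach person 2nd person -ab (after consonant 'n') → kalmengshenab.
Attach mood imperative -ech → kalmengshenabech.
Attach aspect perfective -i → kalmengshenabechi.
Apply vowel harmony: kalmengshenabechi → kalmengshenebechi.
Epenthesis: no change.

kalmengshenebechi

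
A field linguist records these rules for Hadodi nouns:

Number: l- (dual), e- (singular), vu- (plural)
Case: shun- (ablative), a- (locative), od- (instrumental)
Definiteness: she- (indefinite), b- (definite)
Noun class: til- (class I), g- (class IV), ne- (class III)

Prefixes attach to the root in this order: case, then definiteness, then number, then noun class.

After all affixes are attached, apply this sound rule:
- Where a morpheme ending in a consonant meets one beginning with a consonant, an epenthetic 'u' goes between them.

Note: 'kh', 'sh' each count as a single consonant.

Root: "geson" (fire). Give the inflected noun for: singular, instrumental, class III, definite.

neebodugeson

Attach case instrumental od- → odgeson.
Attach definiteness definite b- → bodgeson.
Attach number singular e- → ebodgeson.
Attach noun class class III ne- → neebodgeson.
Apply epenthesis: neebodgeson → neebodugeson.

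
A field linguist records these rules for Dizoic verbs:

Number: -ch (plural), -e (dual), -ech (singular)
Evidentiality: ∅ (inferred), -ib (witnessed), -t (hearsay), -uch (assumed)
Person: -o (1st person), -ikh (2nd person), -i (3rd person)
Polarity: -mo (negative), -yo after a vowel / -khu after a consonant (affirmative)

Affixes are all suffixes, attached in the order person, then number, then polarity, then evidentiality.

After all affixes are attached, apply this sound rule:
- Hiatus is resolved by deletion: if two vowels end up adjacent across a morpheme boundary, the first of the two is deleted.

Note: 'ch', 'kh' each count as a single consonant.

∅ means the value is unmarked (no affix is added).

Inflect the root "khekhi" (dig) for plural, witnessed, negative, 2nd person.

khekhikhchmib

Attach person 2nd person -ikh → khekhiikh.
Attach number plural -ch → khekhiikhch.
Attach polarity negative -mo → khekhiikhchmo.
Attach evidentiality witnessed -ib → khekhiikhchmoib.
Apply vowel deletion: khekhiikhchmoib → khekhikhchmib.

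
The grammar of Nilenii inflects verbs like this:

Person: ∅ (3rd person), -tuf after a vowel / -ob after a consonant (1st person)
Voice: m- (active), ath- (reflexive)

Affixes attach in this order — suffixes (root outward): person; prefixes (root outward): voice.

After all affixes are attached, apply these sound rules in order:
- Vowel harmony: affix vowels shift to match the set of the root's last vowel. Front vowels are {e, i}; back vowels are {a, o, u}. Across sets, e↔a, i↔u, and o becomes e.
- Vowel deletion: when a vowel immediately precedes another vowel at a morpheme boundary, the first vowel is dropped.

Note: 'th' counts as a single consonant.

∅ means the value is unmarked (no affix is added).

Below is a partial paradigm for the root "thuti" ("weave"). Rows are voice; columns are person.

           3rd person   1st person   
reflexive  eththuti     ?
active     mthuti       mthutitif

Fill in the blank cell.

Attach person 1st person -tuf (after vowel 'i') → thutituf.
Attach voice reflexive ath- → aththutituf.
Apply vowel harmony: aththutituf → eththutitif.
Vowel deletion: no change.

eththutitif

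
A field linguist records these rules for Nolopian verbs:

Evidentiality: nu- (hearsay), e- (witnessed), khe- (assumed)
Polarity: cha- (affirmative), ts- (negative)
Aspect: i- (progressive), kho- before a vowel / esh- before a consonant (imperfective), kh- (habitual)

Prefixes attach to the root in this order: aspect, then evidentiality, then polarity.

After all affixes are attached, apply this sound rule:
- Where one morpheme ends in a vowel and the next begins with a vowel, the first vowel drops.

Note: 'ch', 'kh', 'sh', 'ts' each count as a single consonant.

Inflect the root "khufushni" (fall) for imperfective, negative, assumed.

tskheshkhufushni

Attach aspect imperfective esh- (before consonant 'kh') → eshkhufushni.
Attach evidentiality assumed khe- → kheeshkhufushni.
Attach polarity negative ts- → tskheeshkhufushni.
Apply vowel deletion: tskheeshkhufushni → tskheshkhufushni.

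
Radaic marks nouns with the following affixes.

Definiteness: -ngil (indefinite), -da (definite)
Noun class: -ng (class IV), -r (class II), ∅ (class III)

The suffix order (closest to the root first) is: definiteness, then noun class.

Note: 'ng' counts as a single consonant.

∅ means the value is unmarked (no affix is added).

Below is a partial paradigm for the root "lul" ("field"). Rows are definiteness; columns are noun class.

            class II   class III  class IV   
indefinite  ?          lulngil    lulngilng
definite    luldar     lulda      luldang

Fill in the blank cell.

lulngilr

Attach definiteness indefinite -ngil → lulngil.
Attach noun class class II -r → lulngilr.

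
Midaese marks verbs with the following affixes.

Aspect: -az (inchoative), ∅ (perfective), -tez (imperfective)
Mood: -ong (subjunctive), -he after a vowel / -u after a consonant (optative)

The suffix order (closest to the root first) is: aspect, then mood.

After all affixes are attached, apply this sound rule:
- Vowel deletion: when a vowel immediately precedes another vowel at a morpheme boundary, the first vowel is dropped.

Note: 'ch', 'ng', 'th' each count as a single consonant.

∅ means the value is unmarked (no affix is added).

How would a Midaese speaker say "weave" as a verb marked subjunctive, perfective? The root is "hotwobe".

aspect = perfective: zero marking, form stays hotwobe.
Attach mood subjunctive -ong → hotwobeong.
Apply vowel deletion: hotwobeong → hotwobong.

hotwobong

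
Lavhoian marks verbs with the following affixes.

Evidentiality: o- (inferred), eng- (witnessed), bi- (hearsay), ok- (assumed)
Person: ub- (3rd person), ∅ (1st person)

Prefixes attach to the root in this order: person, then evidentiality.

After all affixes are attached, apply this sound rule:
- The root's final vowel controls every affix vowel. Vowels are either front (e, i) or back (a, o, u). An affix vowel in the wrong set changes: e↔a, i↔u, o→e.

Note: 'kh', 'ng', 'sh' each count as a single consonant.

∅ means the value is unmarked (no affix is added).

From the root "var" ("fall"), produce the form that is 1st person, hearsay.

person = 1st person: zero marking, form stays var.
Attach evidentiality hearsay bi- → bivar.
Apply vowel harmony: bivar → buvar.

buvar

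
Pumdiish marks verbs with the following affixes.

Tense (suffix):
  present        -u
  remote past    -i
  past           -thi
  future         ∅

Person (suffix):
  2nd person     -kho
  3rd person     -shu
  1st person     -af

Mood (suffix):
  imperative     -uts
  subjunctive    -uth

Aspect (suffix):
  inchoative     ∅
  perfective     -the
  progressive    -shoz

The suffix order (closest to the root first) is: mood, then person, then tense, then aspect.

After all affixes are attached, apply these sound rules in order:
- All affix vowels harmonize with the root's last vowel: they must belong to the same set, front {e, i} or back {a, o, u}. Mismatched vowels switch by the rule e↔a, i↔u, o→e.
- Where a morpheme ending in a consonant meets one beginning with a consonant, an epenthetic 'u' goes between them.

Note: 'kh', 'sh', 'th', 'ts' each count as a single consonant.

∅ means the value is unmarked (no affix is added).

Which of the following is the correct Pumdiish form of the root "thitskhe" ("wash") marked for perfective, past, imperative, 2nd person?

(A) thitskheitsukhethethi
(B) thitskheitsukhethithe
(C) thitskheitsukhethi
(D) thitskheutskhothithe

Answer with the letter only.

B

Attach mood imperative -uts → thitskheuts.
Attach person 2nd person -kho → thitskheutskho.
Attach tense past -thi → thitskheutskhothi.
Attach aspect perfective -the → thitskheutskhothithe.
Apply vowel harmony: thitskheutskhothithe → thitskheitskhethithe.
Apply epenthesis: thitskheitskhethithe → thitskheitsukhethithe.
So the correct form is thitskheitsukhethithe, option (B).
(C) thitskheitsukhethi is wrong: it uses inchoative instead of perfective for aspect.
(A) thitskheitsukhethethi is wrong: it has the affixes in the wrong order.
(D) thitskheutskhothithe is wrong: it fails to apply the sound rule(s).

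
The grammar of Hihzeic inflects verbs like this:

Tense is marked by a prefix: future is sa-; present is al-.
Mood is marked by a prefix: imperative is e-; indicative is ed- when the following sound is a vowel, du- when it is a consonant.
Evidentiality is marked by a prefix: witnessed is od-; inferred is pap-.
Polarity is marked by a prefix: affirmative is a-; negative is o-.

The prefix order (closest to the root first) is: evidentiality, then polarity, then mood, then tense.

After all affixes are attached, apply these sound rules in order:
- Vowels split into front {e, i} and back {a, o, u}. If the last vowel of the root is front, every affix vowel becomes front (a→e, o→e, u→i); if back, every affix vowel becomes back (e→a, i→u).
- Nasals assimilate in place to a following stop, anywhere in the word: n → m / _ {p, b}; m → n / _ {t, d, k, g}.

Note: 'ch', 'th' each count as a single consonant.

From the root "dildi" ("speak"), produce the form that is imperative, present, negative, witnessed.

Attach evidentiality witnessed od- → oddildi.
Attach polarity negative o- → ooddildi.
Attach mood imperative e- → eooddildi.
Attach tense present al- → aleooddildi.
Apply vowel harmony: aleooddildi → eleeeddildi.
Nasal assimilation: no change.

eleeeddildi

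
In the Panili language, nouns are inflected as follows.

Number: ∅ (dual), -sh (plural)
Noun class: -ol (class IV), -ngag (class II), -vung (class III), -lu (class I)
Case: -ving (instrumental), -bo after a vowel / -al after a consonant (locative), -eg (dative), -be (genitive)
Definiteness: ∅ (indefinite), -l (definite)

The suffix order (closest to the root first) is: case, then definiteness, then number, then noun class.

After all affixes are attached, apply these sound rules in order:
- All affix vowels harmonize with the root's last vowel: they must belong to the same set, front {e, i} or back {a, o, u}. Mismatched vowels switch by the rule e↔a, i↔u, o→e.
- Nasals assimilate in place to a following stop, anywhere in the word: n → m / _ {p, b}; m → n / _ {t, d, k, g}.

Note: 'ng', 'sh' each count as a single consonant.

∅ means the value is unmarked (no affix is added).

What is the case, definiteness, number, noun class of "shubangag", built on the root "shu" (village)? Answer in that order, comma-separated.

Segment: shu-be-ngag.
case: -be → genitive.
definiteness: ∅ → indefinite.
number: ∅ → dual.
noun class: -ngag → class II.

genitive, indefinite, dual, class II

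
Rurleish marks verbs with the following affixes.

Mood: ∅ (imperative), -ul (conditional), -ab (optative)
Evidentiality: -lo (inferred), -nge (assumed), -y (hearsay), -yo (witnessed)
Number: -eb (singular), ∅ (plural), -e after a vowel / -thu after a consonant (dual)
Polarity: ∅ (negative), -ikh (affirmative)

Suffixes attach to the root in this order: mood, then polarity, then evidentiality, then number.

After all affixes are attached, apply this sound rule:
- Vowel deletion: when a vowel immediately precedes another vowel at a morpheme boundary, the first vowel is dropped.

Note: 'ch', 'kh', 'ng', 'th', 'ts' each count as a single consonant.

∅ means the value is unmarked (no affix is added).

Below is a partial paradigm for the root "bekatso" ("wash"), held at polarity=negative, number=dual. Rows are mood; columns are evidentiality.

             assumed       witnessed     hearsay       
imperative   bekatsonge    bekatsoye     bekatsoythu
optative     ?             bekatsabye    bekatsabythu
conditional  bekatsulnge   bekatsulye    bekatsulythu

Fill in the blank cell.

bekatsabnge

Attach mood optative -ab → bekatsoab.
polarity = negative: zero marking, form stays bekatsoab.
Attach evidentiality assumed -nge → bekatsoabnge.
Attach number dual -e (after vowel 'e') → bekatsoabngee.
Apply vowel deletion: bekatsoabngee → bekatsabnge.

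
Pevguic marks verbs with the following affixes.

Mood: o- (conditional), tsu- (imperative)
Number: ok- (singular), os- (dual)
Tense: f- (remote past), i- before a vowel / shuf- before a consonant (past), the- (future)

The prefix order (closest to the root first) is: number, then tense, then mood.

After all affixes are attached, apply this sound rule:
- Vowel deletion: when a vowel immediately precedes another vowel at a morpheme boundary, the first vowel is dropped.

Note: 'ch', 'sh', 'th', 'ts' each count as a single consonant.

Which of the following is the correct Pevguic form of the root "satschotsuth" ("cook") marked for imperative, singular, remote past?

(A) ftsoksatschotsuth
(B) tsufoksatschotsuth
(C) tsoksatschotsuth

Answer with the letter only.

B

Attach number singular ok- → oksatschotsuth.
Attach tense remote past f- → foksatschotsuth.
Attach mood imperative tsu- → tsufoksatschotsuth.
Vowel deletion: no change.
So the correct form is tsufoksatschotsuth, option (B).
(A) ftsoksatschotsuth is wrong: it has the affixes in the wrong order.
(C) tsoksatschotsuth is wrong: it uses past instead of remote past for tense.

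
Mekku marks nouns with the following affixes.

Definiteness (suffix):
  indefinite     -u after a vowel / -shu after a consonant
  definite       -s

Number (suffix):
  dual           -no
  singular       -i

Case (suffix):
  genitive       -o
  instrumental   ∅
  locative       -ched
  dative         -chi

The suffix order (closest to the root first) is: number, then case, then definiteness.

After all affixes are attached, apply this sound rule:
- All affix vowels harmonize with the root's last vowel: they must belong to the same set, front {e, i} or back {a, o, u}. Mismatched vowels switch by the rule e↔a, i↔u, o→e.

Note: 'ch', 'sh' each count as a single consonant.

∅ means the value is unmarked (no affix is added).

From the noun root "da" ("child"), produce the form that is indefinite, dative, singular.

dauchuu

Attach number singular -i → dai.
Attach case dative -chi → daichi.
Attach definiteness indefinite -u (after vowel 'i') → daichiu.
Apply vowel harmony: daichiu → dauchuu.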